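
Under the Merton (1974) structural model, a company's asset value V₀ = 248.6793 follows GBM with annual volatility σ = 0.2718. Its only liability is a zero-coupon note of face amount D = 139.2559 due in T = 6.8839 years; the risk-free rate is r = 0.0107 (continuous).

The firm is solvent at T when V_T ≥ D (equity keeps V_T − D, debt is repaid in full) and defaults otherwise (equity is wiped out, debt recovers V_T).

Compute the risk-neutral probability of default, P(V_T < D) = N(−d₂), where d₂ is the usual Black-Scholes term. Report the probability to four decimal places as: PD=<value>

PD=0.2878

d₁ = [ln(V₀/D) + (r + σ²/2)T] / (σ√T)
   = [ln(248.6793/139.2559) + (0.0107 + 0.5·0.2718²)·6.8839] / (0.2718·√6.8839)
   = [0.579851 + 0.327933] / 0.713127 = 1.272962
d₂ = d₁ − σ√T = 1.272962 − 0.713127 = 0.559836
risk-neutral PD = N(−d₂) = N(-0.559836) = 0.287796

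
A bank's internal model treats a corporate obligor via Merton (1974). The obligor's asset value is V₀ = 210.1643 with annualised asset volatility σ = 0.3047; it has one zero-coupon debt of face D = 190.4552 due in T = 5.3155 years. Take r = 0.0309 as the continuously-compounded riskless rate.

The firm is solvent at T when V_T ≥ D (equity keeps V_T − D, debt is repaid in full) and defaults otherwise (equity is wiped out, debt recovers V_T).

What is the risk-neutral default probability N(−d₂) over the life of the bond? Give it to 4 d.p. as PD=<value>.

d₁ = [ln(V₀/D) + (r + σ²/2)T] / (σ√T)
   = [ln(210.1643/190.4552) + (0.0309 + 0.5·0.3047²)·5.3155] / (0.3047·√5.3155)
   = [0.098473 + 0.411000] / 0.702497 = 0.725231
d₂ = d₁ − σ√T = 0.725231 − 0.702497 = 0.022734
risk-neutral PD = N(−d₂) = N(-0.022734) = 0.490931

PD=0.4909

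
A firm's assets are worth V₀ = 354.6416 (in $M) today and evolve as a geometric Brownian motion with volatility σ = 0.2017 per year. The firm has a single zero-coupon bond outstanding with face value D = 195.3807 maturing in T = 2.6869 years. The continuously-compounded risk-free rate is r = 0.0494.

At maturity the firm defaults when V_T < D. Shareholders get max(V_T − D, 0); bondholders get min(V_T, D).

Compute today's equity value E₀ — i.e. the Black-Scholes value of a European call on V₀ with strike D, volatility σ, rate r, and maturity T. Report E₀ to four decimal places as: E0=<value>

d₁ = [ln(V₀/D) + (r + σ²/2)T] / (σ√T)
   = [ln(354.6416/195.3807) + (0.0494 + 0.5·0.2017²)·2.6869] / (0.2017·√2.6869)
   = [0.596158 + 0.187388] / 0.330622 = 2.369916
d₂ = d₁ − σ√T = 2.369916 − 0.330622 = 2.039294
N(d₁) = 0.991104,  N(d₂) = 0.979290,  e^(−rT) = 0.875699
E₀ = V₀·N(d₁) − D·e^(−rT)·N(d₂)
   = 354.6416·0.991104 − 195.3807·0.875699·0.979290 = 183.935433

E0=183.9354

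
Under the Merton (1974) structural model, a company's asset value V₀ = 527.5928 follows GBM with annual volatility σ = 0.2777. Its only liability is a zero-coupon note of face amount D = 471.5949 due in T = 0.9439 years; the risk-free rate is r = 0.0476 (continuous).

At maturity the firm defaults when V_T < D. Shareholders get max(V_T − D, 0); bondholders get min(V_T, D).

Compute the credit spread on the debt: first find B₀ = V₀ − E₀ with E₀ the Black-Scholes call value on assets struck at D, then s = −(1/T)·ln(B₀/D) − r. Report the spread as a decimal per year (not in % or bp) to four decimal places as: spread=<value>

spread=0.0548

d₁ = [ln(V₀/D) + (r + σ²/2)T] / (σ√T)
   = [ln(527.5928/471.5949) + (0.0476 + 0.5·0.2777²)·0.9439] / (0.2777·√0.9439)
   = [0.112204 + 0.081325] / 0.269798 = 0.717313
d₂ = d₁ − σ√T = 0.717313 − 0.269798 = 0.447514
N(d₁) = 0.763409,  N(d₂) = 0.672748,  e^(−rT) = 0.956065
E₀ = V₀·N(d₁) − D·e^(−rT)·N(d₂)
   = 527.5928·0.763409 − 471.5949·0.956065·0.672748 = 99.443778
B₀ = V₀ − E₀ = 527.5928 − 99.443778 = 428.149022
spread = −(1/T)·ln(B₀/D) − r = −(1/0.9439)·ln(428.149022/471.5949) − 0.0476 = 0.05479330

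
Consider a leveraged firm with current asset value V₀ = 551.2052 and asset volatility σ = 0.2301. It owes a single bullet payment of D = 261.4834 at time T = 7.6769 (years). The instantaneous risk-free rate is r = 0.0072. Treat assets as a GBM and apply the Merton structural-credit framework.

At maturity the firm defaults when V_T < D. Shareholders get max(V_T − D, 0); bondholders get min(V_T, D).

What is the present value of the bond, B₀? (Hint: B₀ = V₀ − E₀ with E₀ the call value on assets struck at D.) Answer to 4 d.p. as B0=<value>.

B0=236.0711

d₁ = [ln(V₀/D) + (r + σ²/2)T] / (σ√T)
   = [ln(551.2052/261.4834) + (0.0072 + 0.5·0.2301²)·7.6769] / (0.2301·√7.6769)
   = [0.745736 + 0.258504] / 0.637543 = 1.575173
d₂ = d₁ − σ√T = 1.575173 − 0.637543 = 0.937630
N(d₁) = 0.942392,  N(d₂) = 0.825783,  e^(−rT) = 0.946226
E₀ = V₀·N(d₁) − D·e^(−rT)·N(d₂)
   = 551.2052·0.942392 − 261.4834·0.946226·0.825783 = 315.134071
B₀ = V₀ − E₀ = 551.2052 − 315.134071 = 236.071129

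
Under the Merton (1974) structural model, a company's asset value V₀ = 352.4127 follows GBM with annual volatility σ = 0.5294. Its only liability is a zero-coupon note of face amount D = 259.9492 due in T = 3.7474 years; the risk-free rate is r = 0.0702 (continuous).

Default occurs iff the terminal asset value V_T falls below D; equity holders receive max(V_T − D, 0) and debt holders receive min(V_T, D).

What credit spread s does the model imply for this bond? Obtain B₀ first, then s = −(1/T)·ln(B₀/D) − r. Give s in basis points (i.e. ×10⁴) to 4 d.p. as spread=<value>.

d₁ = [ln(V₀/D) + (r + σ²/2)T] / (σ√T)
   = [ln(352.4127/259.9492) + (0.0702 + 0.5·0.5294²)·3.7474] / (0.5294·√3.7474)
   = [0.304317 + 0.788199] / 1.024823 = 1.066053
d₂ = d₁ − σ√T = 1.066053 − 1.024823 = 0.041229
N(d₁) = 0.856800,  N(d₂) = 0.516443,  e^(−rT) = 0.768690
E₀ = V₀·N(d₁) − D·e^(−rT)·N(d₂)
   = 352.4127·0.856800 − 259.9492·0.768690·0.516443 = 198.751305
B₀ = V₀ − E₀ = 352.4127 − 198.751305 = 153.661395
spread = −(1/T)·ln(B₀/D) − r = −(1/3.7474)·ln(153.661395/259.9492) − 0.0702 = 0.07009321
in basis points: 0.07009321 × 10⁴ = 700.9321 bp

spread=700.9321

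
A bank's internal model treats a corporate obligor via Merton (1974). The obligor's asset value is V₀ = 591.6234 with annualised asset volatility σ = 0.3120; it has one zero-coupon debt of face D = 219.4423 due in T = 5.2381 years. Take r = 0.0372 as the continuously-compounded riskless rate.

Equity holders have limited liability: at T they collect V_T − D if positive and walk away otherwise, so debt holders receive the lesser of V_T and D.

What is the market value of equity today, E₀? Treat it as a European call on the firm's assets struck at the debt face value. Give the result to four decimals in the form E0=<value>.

d₁ = [ln(V₀/D) + (r + σ²/2)T] / (σ√T)
   = [ln(591.6234/219.4423) + (0.0372 + 0.5·0.3120²)·5.2381] / (0.3120·√5.2381)
   = [0.991781 + 0.449806] / 0.714071 = 2.018828
d₂ = d₁ − σ√T = 2.018828 − 0.714071 = 1.304757
N(d₁) = 0.978247,  N(d₂) = 0.904012,  e^(−rT) = 0.822952
E₀ = V₀·N(d₁) − D·e^(−rT)·N(d₂)
   = 591.6234·0.978247 − 219.4423·0.822952·0.904012 = 415.498077

E0=415.4981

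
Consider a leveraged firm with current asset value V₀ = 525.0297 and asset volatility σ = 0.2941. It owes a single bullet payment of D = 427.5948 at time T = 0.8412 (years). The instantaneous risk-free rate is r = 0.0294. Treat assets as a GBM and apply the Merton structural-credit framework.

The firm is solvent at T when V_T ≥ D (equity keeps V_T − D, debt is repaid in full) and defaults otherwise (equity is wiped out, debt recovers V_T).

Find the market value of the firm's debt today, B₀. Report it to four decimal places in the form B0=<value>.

d₁ = [ln(V₀/D) + (r + σ²/2)T] / (σ√T)
   = [ln(525.0297/427.5948) + (0.0294 + 0.5·0.2941²)·0.8412] / (0.2941·√0.8412)
   = [0.205279 + 0.061111] / 0.269740 = 0.987582
d₂ = d₁ − σ√T = 0.987582 − 0.269740 = 0.717842
N(d₁) = 0.838321,  N(d₂) = 0.763573,  e^(−rT) = 0.975572
E₀ = V₀·N(d₁) − D·e^(−rT)·N(d₂)
   = 525.0297·0.838321 − 427.5948·0.975572·0.763573 = 121.619556
B₀ = V₀ − E₀ = 525.0297 − 121.619556 = 403.410144

B0=403.4101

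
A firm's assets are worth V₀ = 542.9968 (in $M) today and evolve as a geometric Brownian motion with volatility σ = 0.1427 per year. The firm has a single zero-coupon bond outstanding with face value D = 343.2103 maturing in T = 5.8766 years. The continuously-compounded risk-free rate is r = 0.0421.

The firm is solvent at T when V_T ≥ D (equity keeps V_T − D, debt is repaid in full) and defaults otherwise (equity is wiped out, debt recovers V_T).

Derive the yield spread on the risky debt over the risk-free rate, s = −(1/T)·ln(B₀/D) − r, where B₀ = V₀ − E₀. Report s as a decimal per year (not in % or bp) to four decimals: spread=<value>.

spread=0.0006

d₁ = [ln(V₀/D) + (r + σ²/2)T] / (σ√T)
   = [ln(542.9968/343.2103) + (0.0421 + 0.5·0.1427²)·5.8766] / (0.1427·√5.8766)
   = [0.458760 + 0.307238] / 0.345929 = 2.214322
d₂ = d₁ − σ√T = 2.214322 − 0.345929 = 1.868393
N(d₁) = 0.986597,  N(d₂) = 0.969146,  e^(−rT) = 0.780825
E₀ = V₀·N(d₁) − D·e^(−rT)·N(d₂)
   = 542.9968·0.986597 − 343.2103·0.780825·0.969146 = 276.000209
B₀ = V₀ − E₀ = 542.9968 − 276.000209 = 266.996591
spread = −(1/T)·ln(B₀/D) − r = −(1/5.8766)·ln(266.996591/343.2103) − 0.0421 = 0.00063006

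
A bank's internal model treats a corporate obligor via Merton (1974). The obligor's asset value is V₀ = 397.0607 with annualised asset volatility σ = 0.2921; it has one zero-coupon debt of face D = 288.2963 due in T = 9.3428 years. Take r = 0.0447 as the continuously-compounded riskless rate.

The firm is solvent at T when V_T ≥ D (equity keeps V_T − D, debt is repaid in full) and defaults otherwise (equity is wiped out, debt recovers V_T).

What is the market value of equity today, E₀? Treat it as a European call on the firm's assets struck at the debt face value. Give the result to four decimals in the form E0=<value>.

E0=233.6995

d₁ = [ln(V₀/D) + (r + σ²/2)T] / (σ√T)
   = [ln(397.0607/288.2963) + (0.0447 + 0.5·0.2921²)·9.3428] / (0.2921·√9.3428)
   = [0.320100 + 0.816198] / 0.892833 = 1.272689
d₂ = d₁ − σ√T = 1.272689 − 0.892833 = 0.379857
N(d₁) = 0.898436,  N(d₂) = 0.647974,  e^(−rT) = 0.658610
E₀ = V₀·N(d₁) − D·e^(−rT)·N(d₂)
   = 397.0607·0.898436 − 288.2963·0.658610·0.647974 = 233.699531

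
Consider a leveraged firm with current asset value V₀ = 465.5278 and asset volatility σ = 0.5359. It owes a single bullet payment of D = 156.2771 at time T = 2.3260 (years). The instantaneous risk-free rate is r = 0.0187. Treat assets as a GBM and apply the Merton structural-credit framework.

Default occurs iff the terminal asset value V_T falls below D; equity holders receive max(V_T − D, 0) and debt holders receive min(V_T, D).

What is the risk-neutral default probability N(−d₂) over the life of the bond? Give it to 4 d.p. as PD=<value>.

PD=0.1635

d₁ = [ln(V₀/D) + (r + σ²/2)T] / (σ√T)
   = [ln(465.5278/156.2771) + (0.0187 + 0.5·0.5359²)·2.3260] / (0.5359·√2.3260)
   = [1.091541 + 0.377497] / 0.817313 = 1.797399
d₂ = d₁ − σ√T = 1.797399 − 0.817313 = 0.980085
risk-neutral PD = N(−d₂) = N(-0.980085) = 0.163522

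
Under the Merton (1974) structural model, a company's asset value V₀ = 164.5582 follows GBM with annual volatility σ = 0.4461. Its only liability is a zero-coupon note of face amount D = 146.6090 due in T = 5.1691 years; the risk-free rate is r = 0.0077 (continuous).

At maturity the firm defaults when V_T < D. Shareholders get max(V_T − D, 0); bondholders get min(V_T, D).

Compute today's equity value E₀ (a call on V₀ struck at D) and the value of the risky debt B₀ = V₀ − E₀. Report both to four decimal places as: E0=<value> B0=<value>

E0=71.7148 B0=92.8434

d₁ = [ln(V₀/D) + (r + σ²/2)T] / (σ√T)
   = [ln(164.5582/146.6090) + (0.0077 + 0.5·0.4461²)·5.1691] / (0.4461·√5.1691)
   = [0.115495 + 0.554141] / 1.014238 = 0.660236
d₂ = d₁ − σ√T = 0.660236 − 1.014238 = -0.354002
N(d₁) = 0.745449,  N(d₂) = 0.361669,  e^(−rT) = 0.960980
E₀ = V₀·N(d₁) − D·e^(−rT)·N(d₂)
   = 164.5582·0.745449 − 146.6090·0.960980·0.361669 = 71.714817
B₀ = V₀ − E₀ = 164.5582 − 71.714817 = 92.843383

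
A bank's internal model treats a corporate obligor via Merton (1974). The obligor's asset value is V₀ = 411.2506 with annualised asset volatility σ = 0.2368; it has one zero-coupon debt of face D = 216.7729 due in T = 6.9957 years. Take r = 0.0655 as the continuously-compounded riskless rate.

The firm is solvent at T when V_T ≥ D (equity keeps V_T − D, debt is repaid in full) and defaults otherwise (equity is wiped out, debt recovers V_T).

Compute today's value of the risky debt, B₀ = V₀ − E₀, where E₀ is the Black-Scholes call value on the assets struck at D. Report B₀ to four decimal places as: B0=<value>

B0=134.7945

d₁ = [ln(V₀/D) + (r + σ²/2)T] / (σ√T)
   = [ln(411.2506/216.7729) + (0.0655 + 0.5·0.2368²)·6.9957] / (0.2368·√6.9957)
   = [0.640352 + 0.654358] / 0.626321 = 2.067166
d₂ = d₁ − σ√T = 2.067166 − 0.626321 = 1.440844
N(d₁) = 0.980641,  N(d₂) = 0.925186,  e^(−rT) = 0.632409
E₀ = V₀·N(d₁) − D·e^(−rT)·N(d₂)
   = 411.2506·0.980641 − 216.7729·0.632409·0.925186 = 276.456114
B₀ = V₀ − E₀ = 411.2506 − 276.456114 = 134.794486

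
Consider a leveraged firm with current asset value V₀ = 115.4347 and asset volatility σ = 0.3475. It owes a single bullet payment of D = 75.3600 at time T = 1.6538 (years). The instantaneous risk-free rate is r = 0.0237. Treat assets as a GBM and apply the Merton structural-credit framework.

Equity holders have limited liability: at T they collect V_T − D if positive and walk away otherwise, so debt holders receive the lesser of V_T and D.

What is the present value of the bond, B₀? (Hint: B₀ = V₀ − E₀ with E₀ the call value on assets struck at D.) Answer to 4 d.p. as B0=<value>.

B0=69.3715

d₁ = [ln(V₀/D) + (r + σ²/2)T] / (σ√T)
   = [ln(115.4347/75.3600) + (0.0237 + 0.5·0.3475²)·1.6538] / (0.3475·√1.6538)
   = [0.426428 + 0.139048] / 0.446886 = 1.265373
d₂ = d₁ − σ√T = 1.265373 − 0.446886 = 0.818487
N(d₁) = 0.897131,  N(d₂) = 0.793460,  e^(−rT) = 0.961563
E₀ = V₀·N(d₁) − D·e^(−rT)·N(d₂)
   = 115.4347·0.897131 − 75.3600·0.961563·0.793460 = 46.063221
B₀ = V₀ − E₀ = 115.4347 − 46.063221 = 69.371479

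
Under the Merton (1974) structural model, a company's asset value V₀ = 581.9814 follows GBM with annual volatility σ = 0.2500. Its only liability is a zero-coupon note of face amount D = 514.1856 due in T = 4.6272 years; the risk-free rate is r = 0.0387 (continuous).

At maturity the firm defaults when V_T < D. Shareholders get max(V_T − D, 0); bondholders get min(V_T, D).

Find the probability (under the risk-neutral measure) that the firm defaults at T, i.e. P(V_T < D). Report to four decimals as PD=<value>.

PD=0.3842

d₁ = [ln(V₀/D) + (r + σ²/2)T] / (σ√T)
   = [ln(581.9814/514.1856) + (0.0387 + 0.5·0.2500²)·4.6272] / (0.2500·√4.6272)
   = [0.123854 + 0.323673] / 0.537773 = 0.832185
d₂ = d₁ − σ√T = 0.832185 − 0.537773 = 0.294412
risk-neutral PD = N(−d₂) = N(-0.294412) = 0.384222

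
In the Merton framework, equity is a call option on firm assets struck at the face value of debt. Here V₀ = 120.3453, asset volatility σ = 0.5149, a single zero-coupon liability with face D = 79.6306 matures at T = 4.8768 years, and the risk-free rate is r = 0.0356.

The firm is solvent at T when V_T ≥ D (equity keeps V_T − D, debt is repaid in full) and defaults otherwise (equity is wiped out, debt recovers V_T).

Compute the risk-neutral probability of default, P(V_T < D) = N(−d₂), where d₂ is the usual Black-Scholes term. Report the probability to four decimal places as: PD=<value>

d₁ = [ln(V₀/D) + (r + σ²/2)T] / (σ√T)
   = [ln(120.3453/79.6306) + (0.0356 + 0.5·0.5149²)·4.8768] / (0.5149·√4.8768)
   = [0.412967 + 0.820088] / 1.137078 = 1.084406
d₂ = d₁ − σ√T = 1.084406 − 1.137078 = -0.052673
risk-neutral PD = N(−d₂) = N(0.052673) = 0.521004

PD=0.5210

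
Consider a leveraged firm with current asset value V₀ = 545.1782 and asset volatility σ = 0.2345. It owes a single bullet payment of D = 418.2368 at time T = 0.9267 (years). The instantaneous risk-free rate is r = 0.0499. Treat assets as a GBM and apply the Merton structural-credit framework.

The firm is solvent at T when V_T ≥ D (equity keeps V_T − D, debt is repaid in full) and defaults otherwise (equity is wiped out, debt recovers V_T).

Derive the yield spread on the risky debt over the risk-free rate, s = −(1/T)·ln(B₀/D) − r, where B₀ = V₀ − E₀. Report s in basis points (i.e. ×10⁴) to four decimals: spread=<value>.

d₁ = [ln(V₀/D) + (r + σ²/2)T] / (σ√T)
   = [ln(545.1782/418.2368) + (0.0499 + 0.5·0.2345²)·0.9267] / (0.2345·√0.9267)
   = [0.265065 + 0.071722] / 0.225742 = 1.491911
d₂ = d₁ − σ√T = 1.491911 − 0.225742 = 1.266169
N(d₁) = 0.932139,  N(d₂) = 0.897274,  e^(−rT) = 0.954811
E₀ = V₀·N(d₁) − D·e^(−rT)·N(d₂)
   = 545.1782·0.932139 − 418.2368·0.954811·0.897274 = 149.867223
B₀ = V₀ − E₀ = 545.1782 − 149.867223 = 395.310977
spread = −(1/T)·ln(B₀/D) − r = −(1/0.9267)·ln(395.310977/418.2368) − 0.0499 = 0.01093419
in basis points: 0.01093419 × 10⁴ = 109.3419 bp

spread=109.3419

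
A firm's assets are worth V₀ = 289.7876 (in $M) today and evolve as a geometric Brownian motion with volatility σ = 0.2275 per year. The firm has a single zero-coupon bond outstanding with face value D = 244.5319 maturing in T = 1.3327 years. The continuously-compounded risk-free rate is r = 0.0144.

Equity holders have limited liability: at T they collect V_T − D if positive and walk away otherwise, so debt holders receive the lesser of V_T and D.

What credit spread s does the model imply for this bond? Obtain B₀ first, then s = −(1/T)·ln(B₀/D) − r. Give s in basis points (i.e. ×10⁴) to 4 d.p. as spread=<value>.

d₁ = [ln(V₀/D) + (r + σ²/2)T] / (σ√T)
   = [ln(289.7876/244.5319) + (0.0144 + 0.5·0.2275²)·1.3327] / (0.2275·√1.3327)
   = [0.169802 + 0.053679] / 0.262632 = 0.850929
d₂ = d₁ − σ√T = 0.850929 − 0.262632 = 0.588297
N(d₁) = 0.802596,  N(d₂) = 0.721833,  e^(−rT) = 0.980992
E₀ = V₀·N(d₁) − D·e^(−rT)·N(d₂)
   = 289.7876·0.802596 − 244.5319·0.980992·0.721833 = 59.426040
B₀ = V₀ − E₀ = 289.7876 − 59.426040 = 230.361560
spread = −(1/T)·ln(B₀/D) − r = −(1/1.3327)·ln(230.361560/244.5319) − 0.0144 = 0.03039305
in basis points: 0.03039305 × 10⁴ = 303.9305 bp

spread=303.9305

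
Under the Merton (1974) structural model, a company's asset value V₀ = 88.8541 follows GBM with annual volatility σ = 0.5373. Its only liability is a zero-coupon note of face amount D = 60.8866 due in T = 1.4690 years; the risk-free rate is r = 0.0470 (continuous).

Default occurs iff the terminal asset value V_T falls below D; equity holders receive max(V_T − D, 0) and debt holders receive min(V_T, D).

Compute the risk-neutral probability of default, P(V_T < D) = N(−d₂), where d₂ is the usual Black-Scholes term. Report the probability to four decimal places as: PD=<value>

PD=0.3591

d₁ = [ln(V₀/D) + (r + σ²/2)T] / (σ√T)
   = [ln(88.8541/60.8866) + (0.0470 + 0.5·0.5373²)·1.4690] / (0.5373·√1.4690)
   = [0.377983 + 0.281087] / 0.651220 = 1.012053
d₂ = d₁ − σ√T = 1.012053 − 0.651220 = 0.360833
risk-neutral PD = N(−d₂) = N(-0.360833) = 0.359112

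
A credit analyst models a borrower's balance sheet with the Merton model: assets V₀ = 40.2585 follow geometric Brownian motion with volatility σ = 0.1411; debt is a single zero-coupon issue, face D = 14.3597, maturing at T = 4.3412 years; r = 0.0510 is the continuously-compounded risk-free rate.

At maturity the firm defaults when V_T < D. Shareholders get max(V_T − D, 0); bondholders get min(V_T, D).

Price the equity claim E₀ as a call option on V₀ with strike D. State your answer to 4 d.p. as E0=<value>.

E0=28.7507

d₁ = [ln(V₀/D) + (r + σ²/2)T] / (σ√T)
   = [ln(40.2585/14.3597) + (0.0510 + 0.5·0.1411²)·4.3412] / (0.1411·√4.3412)
   = [1.030895 + 0.264616] / 0.293990 = 4.406659
d₂ = d₁ − σ√T = 4.406659 − 0.293990 = 4.112669
N(d₁) = 0.999995,  N(d₂) = 0.999980,  e^(−rT) = 0.801395
E₀ = V₀·N(d₁) − D·e^(−rT)·N(d₂)
   = 40.2585·0.999995 − 14.3597·0.801395·0.999980 = 28.750721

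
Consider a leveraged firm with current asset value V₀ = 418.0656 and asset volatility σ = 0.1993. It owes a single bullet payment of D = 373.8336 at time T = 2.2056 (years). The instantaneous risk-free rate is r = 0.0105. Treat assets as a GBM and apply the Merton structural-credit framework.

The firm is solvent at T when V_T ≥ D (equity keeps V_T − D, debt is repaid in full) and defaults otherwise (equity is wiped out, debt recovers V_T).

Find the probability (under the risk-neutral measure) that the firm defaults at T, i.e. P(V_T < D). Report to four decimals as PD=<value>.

d₁ = [ln(V₀/D) + (r + σ²/2)T] / (σ√T)
   = [ln(418.0656/373.8336) + (0.0105 + 0.5·0.1993²)·2.2056] / (0.1993·√2.2056)
   = [0.111828 + 0.066963] / 0.295986 = 0.604050
d₂ = d₁ − σ√T = 0.604050 − 0.295986 = 0.308064
risk-neutral PD = N(−d₂) = N(-0.308064) = 0.379017

PD=0.3790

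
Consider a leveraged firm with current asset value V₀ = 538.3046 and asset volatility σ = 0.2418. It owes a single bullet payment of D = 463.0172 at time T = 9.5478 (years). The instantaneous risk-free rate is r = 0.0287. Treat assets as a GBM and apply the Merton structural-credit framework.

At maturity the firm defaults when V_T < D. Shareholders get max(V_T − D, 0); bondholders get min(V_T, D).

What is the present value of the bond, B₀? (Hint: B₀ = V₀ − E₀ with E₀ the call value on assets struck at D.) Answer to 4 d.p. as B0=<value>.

B0=296.3913

d₁ = [ln(V₀/D) + (r + σ²/2)T] / (σ√T)
   = [ln(538.3046/463.0172) + (0.0287 + 0.5·0.2418²)·9.5478] / (0.2418·√9.5478)
   = [0.150660 + 0.553139] / 0.747150 = 0.941978
d₂ = d₁ − σ√T = 0.941978 − 0.747150 = 0.194828
N(d₁) = 0.826898,  N(d₂) = 0.577236,  e^(−rT) = 0.760315
E₀ = V₀·N(d₁) − D·e^(−rT)·N(d₂)
   = 538.3046·0.826898 − 463.0172·0.760315·0.577236 = 241.913328
B₀ = V₀ − E₀ = 538.3046 − 241.913328 = 296.391272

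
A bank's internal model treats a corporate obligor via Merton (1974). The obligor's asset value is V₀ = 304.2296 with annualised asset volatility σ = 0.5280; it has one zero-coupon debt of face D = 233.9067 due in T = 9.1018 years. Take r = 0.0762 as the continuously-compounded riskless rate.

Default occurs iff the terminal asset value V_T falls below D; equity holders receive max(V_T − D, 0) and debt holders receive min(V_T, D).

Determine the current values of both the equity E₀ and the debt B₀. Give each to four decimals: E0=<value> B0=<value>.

d₁ = [ln(V₀/D) + (r + σ²/2)T] / (σ√T)
   = [ln(304.2296/233.9067) + (0.0762 + 0.5·0.5280²)·9.1018] / (0.5280·√9.1018)
   = [0.262860 + 1.962275] / 1.592933 = 1.396879
d₂ = d₁ − σ√T = 1.396879 − 1.592933 = -0.196054
N(d₁) = 0.918775,  N(d₂) = 0.422284,  e^(−rT) = 0.499795
E₀ = V₀·N(d₁) − D·e^(−rT)·N(d₂)
   = 304.2296·0.918775 − 233.9067·0.499795·0.422284 = 230.151287
B₀ = V₀ − E₀ = 304.2296 − 230.151287 = 74.078313

E0=230.1513 B0=74.0783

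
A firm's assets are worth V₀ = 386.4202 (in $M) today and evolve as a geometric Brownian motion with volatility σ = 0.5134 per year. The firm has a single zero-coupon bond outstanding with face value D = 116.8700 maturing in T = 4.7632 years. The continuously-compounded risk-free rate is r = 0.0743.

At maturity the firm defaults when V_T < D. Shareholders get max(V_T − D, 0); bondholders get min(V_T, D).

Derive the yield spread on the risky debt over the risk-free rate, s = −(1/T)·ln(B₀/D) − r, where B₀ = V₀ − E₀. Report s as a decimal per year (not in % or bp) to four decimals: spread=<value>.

spread=0.0182

d₁ = [ln(V₀/D) + (r + σ²/2)T] / (σ√T)
   = [ln(386.4202/116.8700) + (0.0743 + 0.5·0.5134²)·4.7632] / (0.5134·√4.7632)
   = [1.195863 + 0.981647] / 1.120483 = 1.943367
d₂ = d₁ − σ√T = 1.943367 − 1.120483 = 0.822884
N(d₁) = 0.974014,  N(d₂) = 0.794713,  e^(−rT) = 0.701941
E₀ = V₀·N(d₁) − D·e^(−rT)·N(d₂)
   = 386.4202·0.974014 − 116.8700·0.701941·0.794713 = 311.183753
B₀ = V₀ − E₀ = 386.4202 − 311.183753 = 75.236447
spread = −(1/T)·ln(B₀/D) − r = −(1/4.7632)·ln(75.236447/116.8700) − 0.0743 = 0.01816440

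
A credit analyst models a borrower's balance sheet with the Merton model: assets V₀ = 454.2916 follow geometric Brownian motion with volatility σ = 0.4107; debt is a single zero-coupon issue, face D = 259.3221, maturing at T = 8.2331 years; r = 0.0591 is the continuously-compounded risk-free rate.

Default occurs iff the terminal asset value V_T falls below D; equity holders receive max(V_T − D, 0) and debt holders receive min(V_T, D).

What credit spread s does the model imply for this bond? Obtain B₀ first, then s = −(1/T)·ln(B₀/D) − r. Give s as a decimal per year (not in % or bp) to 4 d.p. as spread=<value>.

spread=0.0246

d₁ = [ln(V₀/D) + (r + σ²/2)T] / (σ√T)
   = [ln(454.2916/259.3221) + (0.0591 + 0.5·0.4107²)·8.2331] / (0.4107·√8.2331)
   = [0.560668 + 1.180933] / 1.178437 = 1.477891
d₂ = d₁ − σ√T = 1.477891 − 1.178437 = 0.299454
N(d₁) = 0.930282,  N(d₂) = 0.617703,  e^(−rT) = 0.614727
E₀ = V₀·N(d₁) − D·e^(−rT)·N(d₂)
   = 454.2916·0.930282 − 259.3221·0.614727·0.617703 = 324.149526
B₀ = V₀ − E₀ = 454.2916 − 324.149526 = 130.142074
spread = −(1/T)·ln(B₀/D) − r = −(1/8.2331)·ln(130.142074/259.3221) − 0.0591 = 0.02464053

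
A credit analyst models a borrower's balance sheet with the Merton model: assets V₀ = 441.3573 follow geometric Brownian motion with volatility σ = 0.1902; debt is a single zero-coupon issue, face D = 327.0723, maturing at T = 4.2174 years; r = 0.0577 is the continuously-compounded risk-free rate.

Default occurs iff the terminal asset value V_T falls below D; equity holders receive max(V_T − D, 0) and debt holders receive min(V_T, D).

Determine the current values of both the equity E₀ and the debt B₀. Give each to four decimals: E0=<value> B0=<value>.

d₁ = [ln(V₀/D) + (r + σ²/2)T] / (σ√T)
   = [ln(441.3573/327.0723) + (0.0577 + 0.5·0.1902²)·4.2174] / (0.1902·√4.2174)
   = [0.299674 + 0.319628] / 0.390601 = 1.585512
d₂ = d₁ − σ√T = 1.585512 − 0.390601 = 1.194911
N(d₁) = 0.943575,  N(d₂) = 0.883939,  e^(−rT) = 0.784002
E₀ = V₀·N(d₁) − D·e^(−rT)·N(d₂)
   = 441.3573·0.943575 − 327.0723·0.784002·0.883939 = 189.789363
B₀ = V₀ − E₀ = 441.3573 − 189.789363 = 251.567937

E0=189.7894 B0=251.5679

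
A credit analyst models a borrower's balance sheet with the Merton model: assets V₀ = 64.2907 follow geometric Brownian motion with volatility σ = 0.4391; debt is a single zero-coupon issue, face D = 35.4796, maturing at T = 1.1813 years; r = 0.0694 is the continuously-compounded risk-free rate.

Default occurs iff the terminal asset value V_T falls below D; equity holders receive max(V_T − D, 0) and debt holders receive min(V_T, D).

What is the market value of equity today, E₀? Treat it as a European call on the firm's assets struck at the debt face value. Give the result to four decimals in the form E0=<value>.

E0=32.3603

d₁ = [ln(V₀/D) + (r + σ²/2)T] / (σ√T)
   = [ln(64.2907/35.4796) + (0.0694 + 0.5·0.4391²)·1.1813] / (0.4391·√1.1813)
   = [0.594457 + 0.195865] / 0.477247 = 1.656000
d₂ = d₁ − σ√T = 1.656000 − 0.477247 = 1.178753
N(d₁) = 0.951139,  N(d₂) = 0.880752,  e^(−rT) = 0.921288
E₀ = V₀·N(d₁) − D·e^(−rT)·N(d₂)
   = 64.2907·0.951139 − 35.4796·0.921288·0.880752 = 32.360320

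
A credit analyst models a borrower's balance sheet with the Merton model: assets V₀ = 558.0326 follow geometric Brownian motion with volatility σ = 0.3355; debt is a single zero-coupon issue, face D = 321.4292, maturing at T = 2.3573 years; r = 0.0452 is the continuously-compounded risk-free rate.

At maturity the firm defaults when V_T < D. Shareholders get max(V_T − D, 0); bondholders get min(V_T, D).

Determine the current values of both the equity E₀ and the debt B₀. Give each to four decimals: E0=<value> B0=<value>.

E0=278.7389 B0=279.2937

d₁ = [ln(V₀/D) + (r + σ²/2)T] / (σ√T)
   = [ln(558.0326/321.4292) + (0.0452 + 0.5·0.3355²)·2.3573] / (0.3355·√2.3573)
   = [0.551640 + 0.239219] / 0.515110 = 1.535321
d₂ = d₁ − σ√T = 1.535321 − 0.515110 = 1.020211
N(d₁) = 0.937648,  N(d₂) = 0.846186,  e^(−rT) = 0.898930
E₀ = V₀·N(d₁) − D·e^(−rT)·N(d₂)
   = 558.0326·0.937648 − 321.4292·0.898930·0.846186 = 278.738919
B₀ = V₀ − E₀ = 558.0326 − 278.738919 = 279.293681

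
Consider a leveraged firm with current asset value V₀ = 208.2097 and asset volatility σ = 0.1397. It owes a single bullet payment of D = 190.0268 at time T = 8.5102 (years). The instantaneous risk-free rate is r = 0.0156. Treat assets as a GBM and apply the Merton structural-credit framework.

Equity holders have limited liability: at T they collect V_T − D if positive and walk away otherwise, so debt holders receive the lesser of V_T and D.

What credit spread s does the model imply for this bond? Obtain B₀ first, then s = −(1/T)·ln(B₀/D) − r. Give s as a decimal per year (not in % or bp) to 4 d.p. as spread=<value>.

d₁ = [ln(V₀/D) + (r + σ²/2)T] / (σ√T)
   = [ln(208.2097/190.0268) + (0.0156 + 0.5·0.1397²)·8.5102] / (0.1397·√8.5102)
   = [0.091381 + 0.215802] / 0.407536 = 0.753755
d₂ = d₁ − σ√T = 0.753755 − 0.407536 = 0.346219
N(d₁) = 0.774502,  N(d₂) = 0.635411,  e^(−rT) = 0.875676
E₀ = V₀·N(d₁) − D·e^(−rT)·N(d₂)
   = 208.2097·0.774502 − 190.0268·0.875676·0.635411 = 55.525220
B₀ = V₀ − E₀ = 208.2097 − 55.525220 = 152.684480
spread = −(1/T)·ln(B₀/D) − r = −(1/8.5102)·ln(152.684480/190.0268) − 0.0156 = 0.01010933

spread=0.0101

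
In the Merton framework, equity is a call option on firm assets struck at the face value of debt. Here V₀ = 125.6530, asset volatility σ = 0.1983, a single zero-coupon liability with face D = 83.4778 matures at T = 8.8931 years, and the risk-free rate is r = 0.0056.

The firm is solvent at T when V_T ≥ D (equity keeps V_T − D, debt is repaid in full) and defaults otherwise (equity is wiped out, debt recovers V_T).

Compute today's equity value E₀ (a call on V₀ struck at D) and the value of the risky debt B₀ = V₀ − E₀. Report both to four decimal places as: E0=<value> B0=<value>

E0=53.4542 B0=72.1988

d₁ = [ln(V₀/D) + (r + σ²/2)T] / (σ√T)
   = [ln(125.6530/83.4778) + (0.0056 + 0.5·0.1983²)·8.8931] / (0.1983·√8.8931)
   = [0.408943 + 0.224653] / 0.591356 = 1.071428
d₂ = d₁ − σ√T = 1.071428 − 0.591356 = 0.480072
N(d₁) = 0.858012,  N(d₂) = 0.684412,  e^(−rT) = 0.951418
E₀ = V₀·N(d₁) − D·e^(−rT)·N(d₂)
   = 125.6530·0.858012 − 83.4778·0.951418·0.684412 = 53.454151
B₀ = V₀ − E₀ = 125.6530 − 53.454151 = 72.198849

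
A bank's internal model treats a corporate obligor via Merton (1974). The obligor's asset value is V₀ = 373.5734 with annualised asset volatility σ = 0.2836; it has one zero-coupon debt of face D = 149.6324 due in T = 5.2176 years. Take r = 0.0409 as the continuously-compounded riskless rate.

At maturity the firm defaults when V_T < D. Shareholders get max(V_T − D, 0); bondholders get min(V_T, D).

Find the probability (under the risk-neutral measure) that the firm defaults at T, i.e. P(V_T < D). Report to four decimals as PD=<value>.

PD=0.0781

d₁ = [ln(V₀/D) + (r + σ²/2)T] / (σ√T)
   = [ln(373.5734/149.6324) + (0.0409 + 0.5·0.2836²)·5.2176] / (0.2836·√5.2176)
   = [0.914933 + 0.423223] / 0.647801 = 2.065690
d₂ = d₁ − σ√T = 2.065690 − 0.647801 = 1.417889
risk-neutral PD = N(−d₂) = N(-1.417889) = 0.078112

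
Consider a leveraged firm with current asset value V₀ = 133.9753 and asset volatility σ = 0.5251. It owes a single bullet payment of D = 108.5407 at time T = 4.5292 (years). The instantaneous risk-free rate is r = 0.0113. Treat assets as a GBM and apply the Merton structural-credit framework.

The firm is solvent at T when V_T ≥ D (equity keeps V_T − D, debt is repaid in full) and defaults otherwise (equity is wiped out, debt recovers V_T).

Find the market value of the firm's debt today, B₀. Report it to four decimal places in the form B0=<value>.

d₁ = [ln(V₀/D) + (r + σ²/2)T] / (σ√T)
   = [ln(133.9753/108.5407) + (0.0113 + 0.5·0.5251²)·4.5292] / (0.5251·√4.5292)
   = [0.210530 + 0.675598] / 1.117513 = 0.792946
d₂ = d₁ − σ√T = 0.792946 − 1.117513 = -0.324567
N(d₁) = 0.786095,  N(d₂) = 0.372754,  e^(−rT) = 0.950108
E₀ = V₀·N(d₁) − D·e^(−rT)·N(d₂)
   = 133.9753·0.786095 − 108.5407·0.950108·0.372754 = 66.876951
B₀ = V₀ − E₀ = 133.9753 − 66.876951 = 67.098349

B0=67.0983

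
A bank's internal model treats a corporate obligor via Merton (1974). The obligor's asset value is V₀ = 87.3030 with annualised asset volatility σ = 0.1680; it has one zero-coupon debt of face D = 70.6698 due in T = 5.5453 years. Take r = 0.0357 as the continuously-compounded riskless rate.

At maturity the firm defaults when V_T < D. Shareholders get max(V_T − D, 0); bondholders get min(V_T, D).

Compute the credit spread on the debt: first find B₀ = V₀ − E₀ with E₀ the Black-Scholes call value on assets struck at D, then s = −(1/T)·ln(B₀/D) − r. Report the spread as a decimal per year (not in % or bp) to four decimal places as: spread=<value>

d₁ = [ln(V₀/D) + (r + σ²/2)T] / (σ√T)
   = [ln(87.3030/70.6698) + (0.0357 + 0.5·0.1680²)·5.5453] / (0.1680·√5.5453)
   = [0.211367 + 0.276222] / 0.395614 = 1.232486
d₂ = d₁ − σ√T = 1.232486 − 0.395614 = 0.836872
N(d₁) = 0.891116,  N(d₂) = 0.798668,  e^(−rT) = 0.820397
E₀ = V₀·N(d₁) − D·e^(−rT)·N(d₂)
   = 87.3030·0.891116 − 70.6698·0.820397·0.798668 = 31.492541
B₀ = V₀ − E₀ = 87.3030 − 31.492541 = 55.810459
spread = −(1/T)·ln(B₀/D) − r = −(1/5.5453)·ln(55.810459/70.6698) − 0.0357 = 0.00686885

spread=0.0069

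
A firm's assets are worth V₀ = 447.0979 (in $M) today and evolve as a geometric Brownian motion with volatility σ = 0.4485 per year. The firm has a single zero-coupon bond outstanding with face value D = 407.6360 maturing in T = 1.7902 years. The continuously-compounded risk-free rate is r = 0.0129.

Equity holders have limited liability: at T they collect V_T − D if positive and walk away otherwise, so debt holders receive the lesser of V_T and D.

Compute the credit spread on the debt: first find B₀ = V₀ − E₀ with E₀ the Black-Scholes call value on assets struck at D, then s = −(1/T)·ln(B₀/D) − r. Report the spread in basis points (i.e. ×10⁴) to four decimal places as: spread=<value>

spread=1201.6616

d₁ = [ln(V₀/D) + (r + σ²/2)T] / (σ√T)
   = [ln(447.0979/407.6360) + (0.0129 + 0.5·0.4485²)·1.7902] / (0.4485·√1.7902)
   = [0.092403 + 0.203145] / 0.600086 = 0.492510
d₂ = d₁ − σ√T = 0.492510 − 0.600086 = -0.107576
N(d₁) = 0.688820,  N(d₂) = 0.457166,  e^(−rT) = 0.977171
E₀ = V₀·N(d₁) − D·e^(−rT)·N(d₂)
   = 447.0979·0.688820 − 407.6360·0.977171·0.457166 = 125.867190
B₀ = V₀ − E₀ = 447.0979 − 125.867190 = 321.230710
spread = −(1/T)·ln(B₀/D) − r = −(1/1.7902)·ln(321.230710/407.6360) − 0.0129 = 0.12016616
in basis points: 0.12016616 × 10⁴ = 1201.6616 bp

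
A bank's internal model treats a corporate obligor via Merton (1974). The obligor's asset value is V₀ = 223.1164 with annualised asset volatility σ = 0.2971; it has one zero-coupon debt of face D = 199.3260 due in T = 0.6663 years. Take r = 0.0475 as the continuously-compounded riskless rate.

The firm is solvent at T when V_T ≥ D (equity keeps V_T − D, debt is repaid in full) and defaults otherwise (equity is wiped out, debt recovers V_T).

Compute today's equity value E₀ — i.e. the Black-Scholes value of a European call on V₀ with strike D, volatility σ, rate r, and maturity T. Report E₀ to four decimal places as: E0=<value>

d₁ = [ln(V₀/D) + (r + σ²/2)T] / (σ√T)
   = [ln(223.1164/199.3260) + (0.0475 + 0.5·0.2971²)·0.6663] / (0.2971·√0.6663)
   = [0.112752 + 0.061056] / 0.242514 = 0.716691
d₂ = d₁ − σ√T = 0.716691 − 0.242514 = 0.474176
N(d₁) = 0.763217,  N(d₂) = 0.682313,  e^(−rT) = 0.968846
E₀ = V₀·N(d₁) − D·e^(−rT)·N(d₂)
   = 223.1164·0.763217 − 199.3260·0.968846·0.682313 = 38.520625

E0=38.5206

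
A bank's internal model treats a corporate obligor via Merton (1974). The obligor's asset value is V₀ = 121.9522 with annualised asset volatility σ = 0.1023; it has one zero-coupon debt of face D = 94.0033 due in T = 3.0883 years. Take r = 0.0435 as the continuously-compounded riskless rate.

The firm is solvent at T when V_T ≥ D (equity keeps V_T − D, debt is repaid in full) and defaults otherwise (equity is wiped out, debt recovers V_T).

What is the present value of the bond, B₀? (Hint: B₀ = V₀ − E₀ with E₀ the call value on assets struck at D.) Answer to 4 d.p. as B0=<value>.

d₁ = [ln(V₀/D) + (r + σ²/2)T] / (σ√T)
   = [ln(121.9522/94.0033) + (0.0435 + 0.5·0.1023²)·3.0883] / (0.1023·√3.0883)
   = [0.260299 + 0.150501] / 0.179778 = 2.285048
d₂ = d₁ − σ√T = 2.285048 − 0.179778 = 2.105271
N(d₁) = 0.988845,  N(d₂) = 0.982366,  e^(−rT) = 0.874292
E₀ = V₀·N(d₁) − D·e^(−rT)·N(d₂)
   = 121.9522·0.988845 − 94.0033·0.874292·0.982366 = 39.854769
B₀ = V₀ − E₀ = 121.9522 − 39.854769 = 82.097431

B0=82.0974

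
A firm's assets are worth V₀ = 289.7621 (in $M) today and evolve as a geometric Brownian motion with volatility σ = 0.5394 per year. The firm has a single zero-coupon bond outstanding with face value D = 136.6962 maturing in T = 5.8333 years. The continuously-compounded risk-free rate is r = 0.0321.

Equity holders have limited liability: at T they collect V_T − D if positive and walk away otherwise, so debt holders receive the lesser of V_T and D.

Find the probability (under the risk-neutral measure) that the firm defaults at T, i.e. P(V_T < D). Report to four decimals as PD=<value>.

PD=0.4725

d₁ = [ln(V₀/D) + (r + σ²/2)T] / (σ√T)
   = [ln(289.7621/136.6962) + (0.0321 + 0.5·0.5394²)·5.8333] / (0.5394·√5.8333)
   = [0.751299 + 1.035855] / 1.302771 = 1.371810
d₂ = d₁ − σ√T = 1.371810 − 1.302771 = 0.069039
risk-neutral PD = N(−d₂) = N(-0.069039) = 0.472479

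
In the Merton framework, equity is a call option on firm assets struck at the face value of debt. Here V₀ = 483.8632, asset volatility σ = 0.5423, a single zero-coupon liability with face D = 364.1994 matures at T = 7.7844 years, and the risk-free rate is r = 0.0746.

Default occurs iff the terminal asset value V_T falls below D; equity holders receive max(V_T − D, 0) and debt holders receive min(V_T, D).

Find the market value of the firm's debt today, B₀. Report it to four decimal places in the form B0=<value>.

B0=131.4855

d₁ = [ln(V₀/D) + (r + σ²/2)T] / (σ√T)
   = [ln(483.8632/364.1994) + (0.0746 + 0.5·0.5423²)·7.7844] / (0.5423·√7.7844)
   = [0.284101 + 1.725371] / 1.513046 = 1.328096
d₂ = d₁ − σ√T = 1.328096 − 1.513046 = -0.184950
N(d₁) = 0.907927,  N(d₂) = 0.426634,  e^(−rT) = 0.559497
E₀ = V₀·N(d₁) − D·e^(−rT)·N(d₂)
   = 483.8632·0.907927 − 364.1994·0.559497·0.426634 = 352.377721
B₀ = V₀ − E₀ = 483.8632 − 352.377721 = 131.485479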